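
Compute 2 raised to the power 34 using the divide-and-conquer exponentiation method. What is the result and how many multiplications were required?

Computing 2^34 by squaring (build up from 2^1; each line after the first costs one multiplication):

2^1 = 2
2^2 = (2^1)^2 = 2^2 = 4
2^4 = (2^2)^2 = 4^2 = 16
2^8 = (2^4)^2 = 16^2 = 256
2^16 = (2^8)^2 = 256^2 = 65536
2^17 = 2 * 2^16 = 2 * 65536 = 131072
2^34 = (2^17)^2 = 131072^2 = 17179869184

Result: 17179869184
Multiplications needed: 6 (6 lines after 2^1)

2^34 = 17179869184. Using exponentiation by squaring, this requires 6 multiplications. The key idea: if the exponent is even, square the half-power; if odd, multiply by the base once.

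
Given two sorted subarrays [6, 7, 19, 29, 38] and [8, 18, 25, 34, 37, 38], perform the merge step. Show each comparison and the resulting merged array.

Merging process:

Compare 6 vs 8: take 6 from left. Merged: [6]
Compare 7 vs 8: take 7 from left. Merged: [6, 7]
Compare 19 vs 8: take 8 from right. Merged: [6, 7, 8]
Compare 19 vs 18: take 18 from right. Merged: [6, 7, 8, 18]
Compare 19 vs 25: take 19 from left. Merged: [6, 7, 8, 18, 19]
Compare 29 vs 25: take 25 from right. Merged: [6, 7, 8, 18, 19, 25]
Compare 29 vs 34: take 29 from left. Merged: [6, 7, 8, 18, 19, 25, 29]
Compare 38 vs 34: take 34 from right. Merged: [6, 7, 8, 18, 19, 25, 29, 34]
Compare 38 vs 37: take 37 from right. Merged: [6, 7, 8, 18, 19, 25, 29, 34, 37]
Compare 38 vs 38: take 38 from left. Merged: [6, 7, 8, 18, 19, 25, 29, 34, 37, 38]
Append remaining from right: [38]. Merged: [6, 7, 8, 18, 19, 25, 29, 34, 37, 38, 38]

Final merged array: [6, 7, 8, 18, 19, 25, 29, 34, 37, 38, 38]
Total comparisons: 10

The merged array is [6, 7, 8, 18, 19, 25, 29, 34, 37, 38, 38], requiring 10 comparisons. The merge step runs in O(n) time where n is the total number of elements.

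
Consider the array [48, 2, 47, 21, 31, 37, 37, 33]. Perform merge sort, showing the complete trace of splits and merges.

Merge sort trace:

Split: [48, 2, 47, 21, 31, 37, 37, 33] -> [48, 2, 47, 21] and [31, 37, 37, 33]
  Split: [48, 2, 47, 21] -> [48, 2] and [47, 21]
    Split: [48, 2] -> [48] and [2]
    Merge: [48] + [2] -> [2, 48]
    Split: [47, 21] -> [47] and [21]
    Merge: [47] + [21] -> [21, 47]
  Merge: [2, 48] + [21, 47] -> [2, 21, 47, 48]
  Split: [31, 37, 37, 33] -> [31, 37] and [37, 33]
    Split: [31, 37] -> [31] and [37]
    Merge: [31] + [37] -> [31, 37]
    Split: [37, 33] -> [37] and [33]
    Merge: [37] + [33] -> [33, 37]
  Merge: [31, 37] + [33, 37] -> [31, 33, 37, 37]
Merge: [2, 21, 47, 48] + [31, 33, 37, 37] -> [2, 21, 31, 33, 37, 37, 47, 48]

Final sorted array: [2, 21, 31, 33, 37, 37, 47, 48]

The merge sort proceeds by recursively splitting the array and merging sorted halves.
After all merges, the sorted array is [2, 21, 31, 33, 37, 37, 47, 48].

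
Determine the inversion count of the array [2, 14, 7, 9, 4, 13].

Finding inversions in [2, 14, 7, 9, 4, 13]:

(1, 2): arr[1]=14 > arr[2]=7
(1, 3): arr[1]=14 > arr[3]=9
(1, 4): arr[1]=14 > arr[4]=4
(1, 5): arr[1]=14 > arr[5]=13
(2, 4): arr[2]=7 > arr[4]=4
(3, 4): arr[3]=9 > arr[4]=4

Total inversions: 6

The array has 6 inversion(s): (1,2), (1,3), (1,4), (1,5), (2,4), (3,4). Each pair (i,j) satisfies i < j and arr[i] > arr[j].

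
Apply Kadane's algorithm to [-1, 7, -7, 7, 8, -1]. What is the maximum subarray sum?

Using Kadane's algorithm on [-1, 7, -7, 7, 8, -1]:

Scanning through the array:
Position 1 (value 7): max_ending_here = 7, max_so_far = 7
Position 2 (value -7): max_ending_here = 0, max_so_far = 7
Position 3 (value 7): max_ending_here = 7, max_so_far = 7
Position 4 (value 8): max_ending_here = 15, max_so_far = 15
Position 5 (value -1): max_ending_here = 14, max_so_far = 15

Maximum subarray: [7, -7, 7, 8]
Maximum sum: 15

The maximum subarray is [7, -7, 7, 8] with sum 15. This subarray runs from index 1 to index 4.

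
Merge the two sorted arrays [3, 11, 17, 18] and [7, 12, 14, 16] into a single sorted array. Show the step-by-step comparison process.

Merging process:

Compare 3 vs 7: take 3 from left. Merged: [3]
Compare 11 vs 7: take 7 from right. Merged: [3, 7]
Compare 11 vs 12: take 11 from left. Merged: [3, 7, 11]
Compare 17 vs 12: take 12 from right. Merged: [3, 7, 11, 12]
Compare 17 vs 14: take 14 from right. Merged: [3, 7, 11, 12, 14]
Compare 17 vs 16: take 16 from right. Merged: [3, 7, 11, 12, 14, 16]
Append remaining from left: [17, 18]. Merged: [3, 7, 11, 12, 14, 16, 17, 18]

Final merged array: [3, 7, 11, 12, 14, 16, 17, 18]
Total comparisons: 6

The merged array is [3, 7, 11, 12, 14, 16, 17, 18], requiring 6 comparisons. The merge step runs in O(n) time where n is the total number of elements.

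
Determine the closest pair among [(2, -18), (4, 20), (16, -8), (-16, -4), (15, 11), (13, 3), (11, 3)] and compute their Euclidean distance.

Computing all pairwise distances among 7 points:

d((2, -18), (4, 20)) = 38.0526
d((2, -18), (16, -8)) = 17.2047
d((2, -18), (-16, -4)) = 22.8035
d((2, -18), (15, 11)) = 31.7805
d((2, -18), (13, 3)) = 23.7065
d((2, -18), (11, 3)) = 22.8473
d((4, 20), (16, -8)) = 30.4631
d((4, 20), (-16, -4)) = 31.241
d((4, 20), (15, 11)) = 14.2127
d((4, 20), (13, 3)) = 19.2354
d((4, 20), (11, 3)) = 18.3848
d((16, -8), (-16, -4)) = 32.249
d((16, -8), (15, 11)) = 19.0263
d((16, -8), (13, 3)) = 11.4018
d((16, -8), (11, 3)) = 12.083
d((-16, -4), (15, 11)) = 34.4384
d((-16, -4), (13, 3)) = 29.8329
d((-16, -4), (11, 3)) = 27.8927
d((15, 11), (13, 3)) = 8.2462
d((15, 11), (11, 3)) = 8.9443
d((13, 3), (11, 3)) = 2.0 <-- minimum

Closest pair: (13, 3) and (11, 3) with distance 2.0

The closest pair is (13, 3) and (11, 3) with Euclidean distance 2.0. For 7 points, brute-force pairwise comparison is shown above. For large n, the divide-and-conquer algorithm (sort by x, recurse on halves, check the dividing strip) achieves O(n log n).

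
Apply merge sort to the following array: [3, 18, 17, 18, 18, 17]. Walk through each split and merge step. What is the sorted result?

Merge sort trace:

Split: [3, 18, 17, 18, 18, 17] -> [3, 18, 17] and [18, 18, 17]
  Split: [3, 18, 17] -> [3] and [18, 17]
    Split: [18, 17] -> [18] and [17]
    Merge: [18] + [17] -> [17, 18]
  Merge: [3] + [17, 18] -> [3, 17, 18]
  Split: [18, 18, 17] -> [18] and [18, 17]
    Split: [18, 17] -> [18] and [17]
    Merge: [18] + [17] -> [17, 18]
  Merge: [18] + [17, 18] -> [17, 18, 18]
Merge: [3, 17, 18] + [17, 18, 18] -> [3, 17, 17, 18, 18, 18]

Final sorted array: [3, 17, 17, 18, 18, 18]

The merge sort proceeds by recursively splitting the array and merging sorted halves.
After all merges, the sorted array is [3, 17, 17, 18, 18, 18].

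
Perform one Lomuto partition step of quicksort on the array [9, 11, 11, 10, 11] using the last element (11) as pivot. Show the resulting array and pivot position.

Lomuto partition with pivot = 11:

Initial array: [9, 11, 11, 10, 11]

arr[0]=9 <= 11: swap with position 0, array becomes [9, 11, 11, 10, 11]
arr[1]=11 <= 11: swap with position 1, array becomes [9, 11, 11, 10, 11]
arr[2]=11 <= 11: swap with position 2, array becomes [9, 11, 11, 10, 11]
arr[3]=10 <= 11: swap with position 3, array becomes [9, 11, 11, 10, 11]

Place pivot at position 4: [9, 11, 11, 10, 11]
Pivot position: 4

After partitioning with pivot 11, the array becomes [9, 11, 11, 10, 11]. The pivot is placed at index 4. All elements to the left of the pivot are <= 11, and all elements to the right are > 11.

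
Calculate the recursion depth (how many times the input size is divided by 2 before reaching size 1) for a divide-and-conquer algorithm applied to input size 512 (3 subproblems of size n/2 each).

For divide and conquer with division factor 2:

Problem sizes at each level:
Level 0: 512
Level 1: 256
Level 2: 128
Level 3: 64
Level 4: 32
Level 5: 16
Level 6: 8
Level 7: 4
Level 8: 2
Level 9: 1

The root is level 0 and the size-1 base case is level 9 (the tree spans levels 0 through 9, i.e. 10 levels counting the root), so the depth is the number of divisions: log_2(512) = 9

The recursion tree depth is log_2(512) = 9. At each level, the problem size is divided by 2, so it takes 9 divisions to reduce to a base case of size 1. The algorithm makes 3 recursive calls at each level.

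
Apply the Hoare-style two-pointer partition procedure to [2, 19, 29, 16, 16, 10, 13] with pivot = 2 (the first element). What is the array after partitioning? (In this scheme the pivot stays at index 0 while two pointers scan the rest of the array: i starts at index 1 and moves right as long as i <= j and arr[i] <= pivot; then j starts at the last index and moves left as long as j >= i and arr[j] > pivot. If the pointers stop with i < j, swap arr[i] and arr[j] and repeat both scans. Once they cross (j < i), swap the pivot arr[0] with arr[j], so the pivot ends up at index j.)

Hoare-style two-pointer partition with pivot = 2:

Initial array: [2, 19, 29, 16, 16, 10, 13]

Pointers start at i = 1, j = 6.
i ends at 1, j ends at 0: the pointers have crossed (j < i), so scanning stops.

j = 0, so swapping arr[0] with arr[j] leaves the pivot at position 0: [2, 19, 29, 16, 16, 10, 13]
Pivot position: 0

After partitioning with pivot 2, the array becomes [2, 19, 29, 16, 16, 10, 13]. The pivot is placed at index 0. All elements to the left of the pivot are <= 2, and all elements to the right are > 2.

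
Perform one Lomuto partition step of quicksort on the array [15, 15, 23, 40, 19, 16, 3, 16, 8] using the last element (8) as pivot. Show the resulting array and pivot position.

Lomuto partition with pivot = 8:

Initial array: [15, 15, 23, 40, 19, 16, 3, 16, 8]

arr[0]=15 > 8: no swap
arr[1]=15 > 8: no swap
arr[2]=23 > 8: no swap
arr[3]=40 > 8: no swap
arr[4]=19 > 8: no swap
arr[5]=16 > 8: no swap
arr[6]=3 <= 8: swap with position 0, array becomes [3, 15, 23, 40, 19, 16, 15, 16, 8]
arr[7]=16 > 8: no swap

Place pivot at position 1: [3, 8, 23, 40, 19, 16, 15, 16, 15]
Pivot position: 1

After partitioning with pivot 8, the array becomes [3, 8, 23, 40, 19, 16, 15, 16, 15]. The pivot is placed at index 1. All elements to the left of the pivot are <= 8, and all elements to the right are > 8.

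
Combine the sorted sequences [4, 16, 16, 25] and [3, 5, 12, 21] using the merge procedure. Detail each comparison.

Merging process:

Compare 4 vs 3: take 3 from right. Merged: [3]
Compare 4 vs 5: take 4 from left. Merged: [3, 4]
Compare 16 vs 5: take 5 from right. Merged: [3, 4, 5]
Compare 16 vs 12: take 12 from right. Merged: [3, 4, 5, 12]
Compare 16 vs 21: take 16 from left. Merged: [3, 4, 5, 12, 16]
Compare 16 vs 21: take 16 from left. Merged: [3, 4, 5, 12, 16, 16]
Compare 25 vs 21: take 21 from right. Merged: [3, 4, 5, 12, 16, 16, 21]
Append remaining from left: [25]. Merged: [3, 4, 5, 12, 16, 16, 21, 25]

Final merged array: [3, 4, 5, 12, 16, 16, 21, 25]
Total comparisons: 7

The merged array is [3, 4, 5, 12, 16, 16, 21, 25], requiring 7 comparisons. The merge step runs in O(n) time where n is the total number of elements.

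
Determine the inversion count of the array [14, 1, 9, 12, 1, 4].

Finding inversions in [14, 1, 9, 12, 1, 4]:

(0, 1): arr[0]=14 > arr[1]=1
(0, 2): arr[0]=14 > arr[2]=9
(0, 3): arr[0]=14 > arr[3]=12
(0, 4): arr[0]=14 > arr[4]=1
(0, 5): arr[0]=14 > arr[5]=4
(2, 4): arr[2]=9 > arr[4]=1
(2, 5): arr[2]=9 > arr[5]=4
(3, 4): arr[3]=12 > arr[4]=1
(3, 5): arr[3]=12 > arr[5]=4

Total inversions: 9

The array has 9 inversion(s): (0,1), (0,2), (0,3), (0,4), (0,5), (2,4), (2,5), (3,4), (3,5). Each pair (i,j) satisfies i < j and arr[i] > arr[j].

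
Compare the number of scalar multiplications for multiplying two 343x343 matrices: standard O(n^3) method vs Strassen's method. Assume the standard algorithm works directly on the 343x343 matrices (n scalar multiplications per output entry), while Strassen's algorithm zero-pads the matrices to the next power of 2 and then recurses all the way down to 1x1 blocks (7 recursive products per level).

Matrix multiplication for 343x343 matrices:

Strassen's algorithm requires power-of-2 dimensions. Pad 343x343 to 512x512 (next power of 2).

Standard algorithm: 343^3 = 40353607 multiplications
Strassen's algorithm: 7^(log2(512)) = 7^9 = 40353607 multiplications
Savings: 40353607 - 40353607 = 0 multiplications

Standard: 40353607 multiplications (343^3). Strassen: 40353607 multiplications (7^9, after padding to 512x512). Strassen reduces 8 recursive multiplications to 7 at each level.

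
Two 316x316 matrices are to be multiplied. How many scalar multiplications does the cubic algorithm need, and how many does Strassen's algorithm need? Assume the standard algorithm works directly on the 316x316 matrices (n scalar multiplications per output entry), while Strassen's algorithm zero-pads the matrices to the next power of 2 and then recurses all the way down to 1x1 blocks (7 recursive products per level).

Matrix multiplication for 316x316 matrices:

Strassen's algorithm requires power-of-2 dimensions. Pad 316x316 to 512x512 (next power of 2).

Standard algorithm: 316^3 = 31554496 multiplications
Strassen's algorithm: 7^(log2(512)) = 7^9 = 40353607 multiplications
Difference: 31554496 - 40353607 = -8799111 (Strassen uses MORE here due to padding overhead — for small or just-over-power-of-2 n, padding can outweigh the per-level savings)

Standard: 31554496 multiplications (316^3). Strassen: 40353607 multiplications (7^9, after padding to 512x512). Strassen reduces 8 recursive multiplications to 7 at each level.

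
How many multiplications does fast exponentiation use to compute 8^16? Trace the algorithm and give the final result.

Computing 8^16 by squaring (build up from 8^1; each line after the first costs one multiplication):

8^1 = 8
8^2 = (8^1)^2 = 8^2 = 64
8^4 = (8^2)^2 = 64^2 = 4096
8^8 = (8^4)^2 = 4096^2 = 16777216
8^16 = (8^8)^2 = 16777216^2 = 281474976710656

Result: 281474976710656
Multiplications needed: 4 (4 lines after 8^1)

8^16 = 281474976710656. Using exponentiation by squaring, this requires 4 multiplications. The key idea: if the exponent is even, square the half-power; if odd, multiply by the base once.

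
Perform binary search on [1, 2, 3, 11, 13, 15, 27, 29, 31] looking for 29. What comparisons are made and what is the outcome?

Binary search for 29 in [1, 2, 3, 11, 13, 15, 27, 29, 31]:

lo=0, hi=8, mid=4, arr[mid]=13 -> 13 < 29, search right half
lo=5, hi=8, mid=6, arr[mid]=27 -> 27 < 29, search right half
lo=7, hi=8, mid=7, arr[mid]=29 -> Found target at index 7!

Binary search finds 29 at index 7 after 3 comparisons. The search repeatedly halves the search space by comparing with the middle element.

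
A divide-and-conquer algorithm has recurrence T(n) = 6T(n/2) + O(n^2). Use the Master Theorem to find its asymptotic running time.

Master Theorem for T(n) = 6T(n/2) + O(n^2):

a = 6, b = 2, c = 2
log_b(a) = log_2(6) = 2.5850

Case 1: c = 2 < log_2(6) = 2.5850
T(n) = O(n^(log_2 6))

For T(n) = 6T(n/2) + O(n^2): log_2(6) = 2.5850. This is Case 1 of the Master Theorem (c < log_b(a), work dominated by leaves), giving O(n^(log_2 6)).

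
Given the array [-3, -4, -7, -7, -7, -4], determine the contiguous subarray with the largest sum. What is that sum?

Using Kadane's algorithm on [-3, -4, -7, -7, -7, -4]:

Scanning through the array:
Position 1 (value -4): max_ending_here = -4, max_so_far = -3
Position 2 (value -7): max_ending_here = -7, max_so_far = -3
Position 3 (value -7): max_ending_here = -7, max_so_far = -3
Position 4 (value -7): max_ending_here = -7, max_so_far = -3
Position 5 (value -4): max_ending_here = -4, max_so_far = -3

Maximum subarray: [-3]
Maximum sum: -3

The maximum subarray is [-3] with sum -3. This subarray runs from index 0 to index 0.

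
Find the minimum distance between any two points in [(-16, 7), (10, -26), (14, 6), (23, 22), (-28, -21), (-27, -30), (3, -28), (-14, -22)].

Computing all pairwise distances among 8 points:

d((-16, 7), (10, -26)) = 42.0119
d((-16, 7), (14, 6)) = 30.0167
d((-16, 7), (23, 22)) = 41.7852
d((-16, 7), (-28, -21)) = 30.4631
d((-16, 7), (-27, -30)) = 38.6005
d((-16, 7), (3, -28)) = 39.8246
d((-16, 7), (-14, -22)) = 29.0689
d((10, -26), (14, 6)) = 32.249
d((10, -26), (23, 22)) = 49.7293
d((10, -26), (-28, -21)) = 38.3275
d((10, -26), (-27, -30)) = 37.2156
d((10, -26), (3, -28)) = 7.2801 <-- minimum
d((10, -26), (-14, -22)) = 24.3311
d((14, 6), (23, 22)) = 18.3576
d((14, 6), (-28, -21)) = 49.93
d((14, 6), (-27, -30)) = 54.5619
d((14, 6), (3, -28)) = 35.7351
d((14, 6), (-14, -22)) = 39.598
d((23, 22), (-28, -21)) = 66.7083
d((23, 22), (-27, -30)) = 72.1388
d((23, 22), (3, -28)) = 53.8516
d((23, 22), (-14, -22)) = 57.4891
d((-28, -21), (-27, -30)) = 9.0554
d((-28, -21), (3, -28)) = 31.7805
d((-28, -21), (-14, -22)) = 14.0357
d((-27, -30), (3, -28)) = 30.0666
d((-27, -30), (-14, -22)) = 15.2643
d((3, -28), (-14, -22)) = 18.0278

Closest pair: (10, -26) and (3, -28) with distance 7.2801

The closest pair is (10, -26) and (3, -28) with Euclidean distance 7.2801. For 8 points, brute-force pairwise comparison is shown above. For large n, the divide-and-conquer algorithm (sort by x, recurse on halves, check the dividing strip) achieves O(n log n).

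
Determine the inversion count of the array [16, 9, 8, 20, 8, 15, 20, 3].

Finding inversions in [16, 9, 8, 20, 8, 15, 20, 3]:

(0, 1): arr[0]=16 > arr[1]=9
(0, 2): arr[0]=16 > arr[2]=8
(0, 4): arr[0]=16 > arr[4]=8
(0, 5): arr[0]=16 > arr[5]=15
(0, 7): arr[0]=16 > arr[7]=3
(1, 2): arr[1]=9 > arr[2]=8
(1, 4): arr[1]=9 > arr[4]=8
(1, 7): arr[1]=9 > arr[7]=3
(2, 7): arr[2]=8 > arr[7]=3
(3, 4): arr[3]=20 > arr[4]=8
(3, 5): arr[3]=20 > arr[5]=15
(3, 7): arr[3]=20 > arr[7]=3
(4, 7): arr[4]=8 > arr[7]=3
(5, 7): arr[5]=15 > arr[7]=3
(6, 7): arr[6]=20 > arr[7]=3

Total inversions: 15

The array has 15 inversion(s): (0,1), (0,2), (0,4), (0,5), (0,7), (1,2), (1,4), (1,7), (2,7), (3,4), (3,5), (3,7), (4,7), (5,7), (6,7). Each pair (i,j) satisfies i < j and arr[i] > arr[j].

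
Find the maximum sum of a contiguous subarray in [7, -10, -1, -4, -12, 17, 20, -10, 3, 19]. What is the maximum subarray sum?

Using Kadane's algorithm on [7, -10, -1, -4, -12, 17, 20, -10, 3, 19]:

Scanning through the array:
Position 1 (value -10): max_ending_here = -3, max_so_far = 7
Position 2 (value -1): max_ending_here = -1, max_so_far = 7
Position 3 (value -4): max_ending_here = -4, max_so_far = 7
Position 4 (value -12): max_ending_here = -12, max_so_far = 7
Position 5 (value 17): max_ending_here = 17, max_so_far = 17
Position 6 (value 20): max_ending_here = 37, max_so_far = 37
Position 7 (value -10): max_ending_here = 27, max_so_far = 37
Position 8 (value 3): max_ending_here = 30, max_so_far = 37
Position 9 (value 19): max_ending_here = 49, max_so_far = 49

Maximum subarray: [17, 20, -10, 3, 19]
Maximum sum: 49

The maximum subarray is [17, 20, -10, 3, 19] with sum 49. This subarray runs from index 5 to index 9.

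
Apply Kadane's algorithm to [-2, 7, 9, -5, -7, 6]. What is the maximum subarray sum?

Using Kadane's algorithm on [-2, 7, 9, -5, -7, 6]:

Scanning through the array:
Position 1 (value 7): max_ending_here = 7, max_so_far = 7
Position 2 (value 9): max_ending_here = 16, max_so_far = 16
Position 3 (value -5): max_ending_here = 11, max_so_far = 16
Position 4 (value -7): max_ending_here = 4, max_so_far = 16
Position 5 (value 6): max_ending_here = 10, max_so_far = 16

Maximum subarray: [7, 9]
Maximum sum: 16

The maximum subarray is [7, 9] with sum 16. This subarray runs from index 1 to index 2.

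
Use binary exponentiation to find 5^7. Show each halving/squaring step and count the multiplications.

Computing 5^7 by squaring (build up from 5^1; each line after the first costs one multiplication):

5^1 = 5
5^2 = (5^1)^2 = 5^2 = 25
5^3 = 5 * 5^2 = 5 * 25 = 125
5^6 = (5^3)^2 = 125^2 = 15625
5^7 = 5 * 5^6 = 5 * 15625 = 78125

Result: 78125
Multiplications needed: 4 (4 lines after 5^1)

5^7 = 78125. Using exponentiation by squaring, this requires 4 multiplications. The key idea: if the exponent is even, square the half-power; if odd, multiply by the base once.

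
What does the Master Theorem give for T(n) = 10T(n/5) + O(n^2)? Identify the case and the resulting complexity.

Master Theorem for T(n) = 10T(n/5) + O(n^2):

a = 10, b = 5, c = 2
log_b(a) = log_5(10) = 1.4307

Case 3: c = 2 > log_5(10) = 1.4307
T(n) = O(n^2) = O(n^2)

For T(n) = 10T(n/5) + O(n^2): log_5(10) = 1.4307. This is Case 3 of the Master Theorem (c > log_b(a), work dominated by root), giving O(n^2).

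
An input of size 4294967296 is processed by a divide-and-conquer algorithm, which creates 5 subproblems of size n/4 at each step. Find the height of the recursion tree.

For divide and conquer with division factor 4:

Problem sizes at each level:
Level 0: 4294967296
Level 1: 1073741824
Level 2: 268435456
Level 3: 67108864
Level 4: 16777216
Level 5: 4194304
Level 6: 1048576
Level 7: 262144
Level 8: 65536
Level 9: 16384
Level 10: 4096
Level 11: 1024
Level 12: 256
Level 13: 64
Level 14: 16
Level 15: 4
Level 16: 1

The root is level 0 and the size-1 base case is level 16 (the tree spans levels 0 through 16, i.e. 17 levels counting the root), so the depth is the number of divisions: log_4(4294967296) = 16

The recursion tree depth is log_4(4294967296) = 16. At each level, the problem size is divided by 4, so it takes 16 divisions to reduce to a base case of size 1. The algorithm makes 5 recursive calls at each level.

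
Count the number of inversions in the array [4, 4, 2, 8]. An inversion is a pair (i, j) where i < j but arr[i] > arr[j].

Finding inversions in [4, 4, 2, 8]:

(0, 2): arr[0]=4 > arr[2]=2
(1, 2): arr[1]=4 > arr[2]=2

Total inversions: 2

The array has 2 inversion(s): (0,2), (1,2). Each pair (i,j) satisfies i < j and arr[i] > arr[j].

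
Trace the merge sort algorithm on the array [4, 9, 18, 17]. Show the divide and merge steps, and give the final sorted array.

Merge sort trace:

Split: [4, 9, 18, 17] -> [4, 9] and [18, 17]
  Split: [4, 9] -> [4] and [9]
  Merge: [4] + [9] -> [4, 9]
  Split: [18, 17] -> [18] and [17]
  Merge: [18] + [17] -> [17, 18]
Merge: [4, 9] + [17, 18] -> [4, 9, 17, 18]

Final sorted array: [4, 9, 17, 18]

The merge sort proceeds by recursively splitting the array and merging sorted halves.
After all merges, the sorted array is [4, 9, 17, 18].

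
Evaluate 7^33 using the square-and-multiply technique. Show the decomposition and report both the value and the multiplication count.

Computing 7^33 by squaring (build up from 7^1; each line after the first costs one multiplication):

7^1 = 7
7^2 = (7^1)^2 = 7^2 = 49
7^4 = (7^2)^2 = 49^2 = 2401
7^8 = (7^4)^2 = 2401^2 = 5764801
7^16 = (7^8)^2 = 5764801^2 = 33232930569601
7^32 = (7^16)^2 = 33232930569601^2 = 1104427674243920646305299201
7^33 = 7 * 7^32 = 7 * 1104427674243920646305299201 = 7730993719707444524137094407

Result: 7730993719707444524137094407
Multiplications needed: 6 (6 lines after 7^1)

7^33 = 7730993719707444524137094407. Using exponentiation by squaring, this requires 6 multiplications. The key idea: if the exponent is even, square the half-power; if odd, multiply by the base once.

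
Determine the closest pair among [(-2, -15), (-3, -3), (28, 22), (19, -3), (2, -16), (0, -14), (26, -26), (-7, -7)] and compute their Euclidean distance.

Computing all pairwise distances among 8 points:

d((-2, -15), (-3, -3)) = 12.0416
d((-2, -15), (28, 22)) = 47.634
d((-2, -15), (19, -3)) = 24.1868
d((-2, -15), (2, -16)) = 4.1231
d((-2, -15), (0, -14)) = 2.2361 <-- minimum
d((-2, -15), (26, -26)) = 30.0832
d((-2, -15), (-7, -7)) = 9.434
d((-3, -3), (28, 22)) = 39.8246
d((-3, -3), (19, -3)) = 22.0
d((-3, -3), (2, -16)) = 13.9284
d((-3, -3), (0, -14)) = 11.4018
d((-3, -3), (26, -26)) = 37.0135
d((-3, -3), (-7, -7)) = 5.6569
d((28, 22), (19, -3)) = 26.5707
d((28, 22), (2, -16)) = 46.0435
d((28, 22), (0, -14)) = 45.607
d((28, 22), (26, -26)) = 48.0416
d((28, 22), (-7, -7)) = 45.4533
d((19, -3), (2, -16)) = 21.4009
d((19, -3), (0, -14)) = 21.9545
d((19, -3), (26, -26)) = 24.0416
d((19, -3), (-7, -7)) = 26.3059
d((2, -16), (0, -14)) = 2.8284
d((2, -16), (26, -26)) = 26.0
d((2, -16), (-7, -7)) = 12.7279
d((0, -14), (26, -26)) = 28.6356
d((0, -14), (-7, -7)) = 9.8995
d((26, -26), (-7, -7)) = 38.0789

Closest pair: (-2, -15) and (0, -14) with distance 2.2361

The closest pair is (-2, -15) and (0, -14) with Euclidean distance 2.2361. For 8 points, brute-force pairwise comparison is shown above. For large n, the divide-and-conquer algorithm (sort by x, recurse on halves, check the dividing strip) achieves O(n log n).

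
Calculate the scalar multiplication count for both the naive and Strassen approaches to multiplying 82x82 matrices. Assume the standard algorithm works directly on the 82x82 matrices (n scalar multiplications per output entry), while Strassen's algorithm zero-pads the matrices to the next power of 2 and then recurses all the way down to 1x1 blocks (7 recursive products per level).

Matrix multiplication for 82x82 matrices:

Strassen's algorithm requires power-of-2 dimensions. Pad 82x82 to 128x128 (next power of 2).

Standard algorithm: 82^3 = 551368 multiplications
Strassen's algorithm: 7^(log2(128)) = 7^7 = 823543 multiplications
Difference: 551368 - 823543 = -272175 (Strassen uses MORE here due to padding overhead — for small or just-over-power-of-2 n, padding can outweigh the per-level savings)

Standard: 551368 multiplications (82^3). Strassen: 823543 multiplications (7^7, after padding to 128x128). Strassen reduces 8 recursive multiplications to 7 at each level.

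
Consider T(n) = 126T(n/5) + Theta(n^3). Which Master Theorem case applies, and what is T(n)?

Master Theorem for T(n) = 126T(n/5) + O(n^3):

a = 126, b = 5, c = 3
log_b(a) = log_5(126) = 3.0050

Case 1: c = 3 < log_5(126) = 3.0050
T(n) = O(n^(log_5 126))

For T(n) = 126T(n/5) + O(n^3): log_5(126) = 3.0050. This is Case 1 of the Master Theorem (c < log_b(a), work dominated by leaves), giving O(n^(log_5 126)).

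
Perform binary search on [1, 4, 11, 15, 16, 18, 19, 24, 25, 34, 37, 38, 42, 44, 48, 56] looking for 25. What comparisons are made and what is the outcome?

Binary search for 25 in [1, 4, 11, 15, 16, 18, 19, 24, 25, 34, 37, 38, 42, 44, 48, 56]:

lo=0, hi=15, mid=7, arr[mid]=24 -> 24 < 25, search right half
lo=8, hi=15, mid=11, arr[mid]=38 -> 38 > 25, search left half
lo=8, hi=10, mid=9, arr[mid]=34 -> 34 > 25, search left half
lo=8, hi=8, mid=8, arr[mid]=25 -> Found target at index 8!

Binary search finds 25 at index 8 after 4 comparisons. The search repeatedly halves the search space by comparing with the middle element.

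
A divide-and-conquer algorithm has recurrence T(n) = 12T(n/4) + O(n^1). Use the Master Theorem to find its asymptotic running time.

Master Theorem for T(n) = 12T(n/4) + O(n^1):

a = 12, b = 4, c = 1
log_b(a) = log_4(12) = 1.7925

Case 1: c = 1 < log_4(12) = 1.7925
T(n) = O(n^(log_4 12))

For T(n) = 12T(n/4) + O(n^1): log_4(12) = 1.7925. This is Case 1 of the Master Theorem (c < log_b(a), work dominated by leaves), giving O(n^(log_4 12)).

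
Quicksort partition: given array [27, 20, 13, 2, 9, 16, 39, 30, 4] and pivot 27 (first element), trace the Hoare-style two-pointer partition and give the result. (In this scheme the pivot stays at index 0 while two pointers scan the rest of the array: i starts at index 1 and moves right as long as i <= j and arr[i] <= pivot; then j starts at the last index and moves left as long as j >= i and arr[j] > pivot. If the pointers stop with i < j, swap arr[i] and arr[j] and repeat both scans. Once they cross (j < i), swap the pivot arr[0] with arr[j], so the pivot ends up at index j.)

Hoare-style two-pointer partition with pivot = 27:

Initial array: [27, 20, 13, 2, 9, 16, 39, 30, 4]

Pointers start at i = 1, j = 8.
i stops at index 6 (arr[6]=39 > 27), j stops at index 8 (arr[8]=4 <= 27): swap arr[6] and arr[8], array becomes [27, 20, 13, 2, 9, 16, 4, 30, 39]
i ends at 7, j ends at 6: the pointers have crossed (j < i), so scanning stops.

Swap pivot arr[0] with arr[6] to place pivot at position 6: [4, 20, 13, 2, 9, 16, 27, 30, 39]
Pivot position: 6

After partitioning with pivot 27, the array becomes [4, 20, 13, 2, 9, 16, 27, 30, 39]. The pivot is placed at index 6. All elements to the left of the pivot are <= 27, and all elements to the right are > 27.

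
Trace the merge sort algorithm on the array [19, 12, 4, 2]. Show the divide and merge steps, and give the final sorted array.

Merge sort trace:

Split: [19, 12, 4, 2] -> [19, 12] and [4, 2]
  Split: [19, 12] -> [19] and [12]
  Merge: [19] + [12] -> [12, 19]
  Split: [4, 2] -> [4] and [2]
  Merge: [4] + [2] -> [2, 4]
Merge: [12, 19] + [2, 4] -> [2, 4, 12, 19]

Final sorted array: [2, 4, 12, 19]

The merge sort proceeds by recursively splitting the array and merging sorted halves.
After all merges, the sorted array is [2, 4, 12, 19].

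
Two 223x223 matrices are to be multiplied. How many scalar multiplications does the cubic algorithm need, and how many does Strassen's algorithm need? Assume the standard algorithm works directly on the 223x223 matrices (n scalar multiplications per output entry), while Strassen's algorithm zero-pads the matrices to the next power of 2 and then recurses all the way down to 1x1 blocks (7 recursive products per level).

Matrix multiplication for 223x223 matrices:

Strassen's algorithm requires power-of-2 dimensions. Pad 223x223 to 256x256 (next power of 2).

Standard algorithm: 223^3 = 11089567 multiplications
Strassen's algorithm: 7^(log2(256)) = 7^8 = 5764801 multiplications
Savings: 11089567 - 5764801 = 5324766 multiplications

Standard: 11089567 multiplications (223^3). Strassen: 5764801 multiplications (7^8, after padding to 256x256). Strassen reduces 8 recursive multiplications to 7 at each level.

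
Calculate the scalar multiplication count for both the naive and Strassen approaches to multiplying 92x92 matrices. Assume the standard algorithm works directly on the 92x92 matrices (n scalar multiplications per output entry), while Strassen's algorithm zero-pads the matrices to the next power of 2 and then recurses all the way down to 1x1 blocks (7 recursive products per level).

Matrix multiplication for 92x92 matrices:

Strassen's algorithm requires power-of-2 dimensions. Pad 92x92 to 128x128 (next power of 2).

Standard algorithm: 92^3 = 778688 multiplications
Strassen's algorithm: 7^(log2(128)) = 7^7 = 823543 multiplications
Difference: 778688 - 823543 = -44855 (Strassen uses MORE here due to padding overhead — for small or just-over-power-of-2 n, padding can outweigh the per-level savings)

Standard: 778688 multiplications (92^3). Strassen: 823543 multiplications (7^7, after padding to 128x128). Strassen reduces 8 recursive multiplications to 7 at each level.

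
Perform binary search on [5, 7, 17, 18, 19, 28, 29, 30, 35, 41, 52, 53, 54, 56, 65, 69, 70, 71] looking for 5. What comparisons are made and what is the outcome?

Binary search for 5 in [5, 7, 17, 18, 19, 28, 29, 30, 35, 41, 52, 53, 54, 56, 65, 69, 70, 71]:

lo=0, hi=17, mid=8, arr[mid]=35 -> 35 > 5, search left half
lo=0, hi=7, mid=3, arr[mid]=18 -> 18 > 5, search left half
lo=0, hi=2, mid=1, arr[mid]=7 -> 7 > 5, search left half
lo=0, hi=0, mid=0, arr[mid]=5 -> Found target at index 0!

Binary search finds 5 at index 0 after 4 comparisons. The search repeatedly halves the search space by comparing with the middle element.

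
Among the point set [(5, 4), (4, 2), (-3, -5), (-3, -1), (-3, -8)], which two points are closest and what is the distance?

Computing all pairwise distances among 5 points:

d((5, 4), (4, 2)) = 2.2361 <-- minimum
d((5, 4), (-3, -5)) = 12.0416
d((5, 4), (-3, -1)) = 9.434
d((5, 4), (-3, -8)) = 14.4222
d((4, 2), (-3, -5)) = 9.8995
d((4, 2), (-3, -1)) = 7.6158
d((4, 2), (-3, -8)) = 12.2066
d((-3, -5), (-3, -1)) = 4.0
d((-3, -5), (-3, -8)) = 3.0
d((-3, -1), (-3, -8)) = 7.0

Closest pair: (5, 4) and (4, 2) with distance 2.2361

The closest pair is (5, 4) and (4, 2) with Euclidean distance 2.2361. For 5 points, brute-force pairwise comparison is shown above. For large n, the divide-and-conquer algorithm (sort by x, recurse on halves, check the dividing strip) achieves O(n log n).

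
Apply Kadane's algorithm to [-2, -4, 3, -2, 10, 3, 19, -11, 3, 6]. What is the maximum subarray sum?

Using Kadane's algorithm on [-2, -4, 3, -2, 10, 3, 19, -11, 3, 6]:

Scanning through the array:
Position 1 (value -4): max_ending_here = -4, max_so_far = -2
Position 2 (value 3): max_ending_here = 3, max_so_far = 3
Position 3 (value -2): max_ending_here = 1, max_so_far = 3
Position 4 (value 10): max_ending_here = 11, max_so_far = 11
Position 5 (value 3): max_ending_here = 14, max_so_far = 14
Position 6 (value 19): max_ending_here = 33, max_so_far = 33
Position 7 (value -11): max_ending_here = 22, max_so_far = 33
Position 8 (value 3): max_ending_here = 25, max_so_far = 33
Position 9 (value 6): max_ending_here = 31, max_so_far = 33

Maximum subarray: [3, -2, 10, 3, 19]
Maximum sum: 33

The maximum subarray is [3, -2, 10, 3, 19] with sum 33. This subarray runs from index 2 to index 6.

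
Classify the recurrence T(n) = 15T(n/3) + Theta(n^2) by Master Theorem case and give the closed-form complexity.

Master Theorem for T(n) = 15T(n/3) + O(n^2):

a = 15, b = 3, c = 2
log_b(a) = log_3(15) = 2.4650

Case 1: c = 2 < log_3(15) = 2.4650
T(n) = O(n^(log_3 15))

For T(n) = 15T(n/3) + O(n^2): log_3(15) = 2.4650. This is Case 1 of the Master Theorem (c < log_b(a), work dominated by leaves), giving O(n^(log_3 15)).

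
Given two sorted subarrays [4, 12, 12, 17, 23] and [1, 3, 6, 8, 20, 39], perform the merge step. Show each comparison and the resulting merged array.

Merging process:

Compare 4 vs 1: take 1 from right. Merged: [1]
Compare 4 vs 3: take 3 from right. Merged: [1, 3]
Compare 4 vs 6: take 4 from left. Merged: [1, 3, 4]
Compare 12 vs 6: take 6 from right. Merged: [1, 3, 4, 6]
Compare 12 vs 8: take 8 from right. Merged: [1, 3, 4, 6, 8]
Compare 12 vs 20: take 12 from left. Merged: [1, 3, 4, 6, 8, 12]
Compare 12 vs 20: take 12 from left. Merged: [1, 3, 4, 6, 8, 12, 12]
Compare 17 vs 20: take 17 from left. Merged: [1, 3, 4, 6, 8, 12, 12, 17]
Compare 23 vs 20: take 20 from right. Merged: [1, 3, 4, 6, 8, 12, 12, 17, 20]
Compare 23 vs 39: take 23 from left. Merged: [1, 3, 4, 6, 8, 12, 12, 17, 20, 23]
Append remaining from right: [39]. Merged: [1, 3, 4, 6, 8, 12, 12, 17, 20, 23, 39]

Final merged array: [1, 3, 4, 6, 8, 12, 12, 17, 20, 23, 39]
Total comparisons: 10

The merged array is [1, 3, 4, 6, 8, 12, 12, 17, 20, 23, 39], requiring 10 comparisons. The merge step runs in O(n) time where n is the total number of elements.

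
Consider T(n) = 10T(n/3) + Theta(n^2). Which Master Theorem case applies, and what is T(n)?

Master Theorem for T(n) = 10T(n/3) + O(n^2):

a = 10, b = 3, c = 2
log_b(a) = log_3(10) = 2.0959

Case 1: c = 2 < log_3(10) = 2.0959
T(n) = O(n^(log_3 10))

For T(n) = 10T(n/3) + O(n^2): log_3(10) = 2.0959. This is Case 1 of the Master Theorem (c < log_b(a), work dominated by leaves), giving O(n^(log_3 10)).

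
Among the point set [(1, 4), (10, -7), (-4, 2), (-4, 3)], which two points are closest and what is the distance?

Computing all pairwise distances among 4 points:

d((1, 4), (10, -7)) = 14.2127
d((1, 4), (-4, 2)) = 5.3852
d((1, 4), (-4, 3)) = 5.099
d((10, -7), (-4, 2)) = 16.6433
d((10, -7), (-4, 3)) = 17.2047
d((-4, 2), (-4, 3)) = 1.0 <-- minimum

Closest pair: (-4, 2) and (-4, 3) with distance 1.0

The closest pair is (-4, 2) and (-4, 3) with Euclidean distance 1.0. For 4 points, brute-force pairwise comparison is shown above. For large n, the divide-and-conquer algorithm (sort by x, recurse on halves, check the dividing strip) achieves O(n log n).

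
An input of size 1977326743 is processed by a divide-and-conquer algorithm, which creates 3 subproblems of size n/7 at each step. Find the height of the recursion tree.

For divide and conquer with division factor 7:

Problem sizes at each level:
Level 0: 1977326743
Level 1: 282475249
Level 2: 40353607
Level 3: 5764801
Level 4: 823543
Level 5: 117649
Level 6: 16807
Level 7: 2401
Level 8: 343
Level 9: 49
Level 10: 7
Level 11: 1

The root is level 0 and the size-1 base case is level 11 (the tree spans levels 0 through 11, i.e. 12 levels counting the root), so the depth is the number of divisions: log_7(1977326743) = 11

The recursion tree depth is log_7(1977326743) = 11. At each level, the problem size is divided by 7, so it takes 11 divisions to reduce to a base case of size 1. The algorithm makes 3 recursive calls at each level.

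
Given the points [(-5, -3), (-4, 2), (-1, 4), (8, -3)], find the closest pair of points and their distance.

Computing all pairwise distances among 4 points:

d((-5, -3), (-4, 2)) = 5.099
d((-5, -3), (-1, 4)) = 8.0623
d((-5, -3), (8, -3)) = 13.0
d((-4, 2), (-1, 4)) = 3.6056 <-- minimum
d((-4, 2), (8, -3)) = 13.0
d((-1, 4), (8, -3)) = 11.4018

Closest pair: (-4, 2) and (-1, 4) with distance 3.6056

The closest pair is (-4, 2) and (-1, 4) with Euclidean distance 3.6056. For 4 points, brute-force pairwise comparison is shown above. For large n, the divide-and-conquer algorithm (sort by x, recurse on halves, check the dividing strip) achieves O(n log n).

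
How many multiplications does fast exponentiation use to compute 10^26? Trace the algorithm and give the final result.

Computing 10^26 by squaring (build up from 10^1; each line after the first costs one multiplication):

10^1 = 10
10^2 = (10^1)^2 = 10^2 = 100
10^3 = 10 * 10^2 = 10 * 100 = 1000
10^6 = (10^3)^2 = 1000^2 = 1000000
10^12 = (10^6)^2 = 1000000^2 = 1000000000000
10^13 = 10 * 10^12 = 10 * 1000000000000 = 10000000000000
10^26 = (10^13)^2 = 10000000000000^2 = 100000000000000000000000000

Result: 100000000000000000000000000
Multiplications needed: 6 (6 lines after 10^1)

10^26 = 100000000000000000000000000. Using exponentiation by squaring, this requires 6 multiplications. The key idea: if the exponent is even, square the half-power; if odd, multiply by the base once.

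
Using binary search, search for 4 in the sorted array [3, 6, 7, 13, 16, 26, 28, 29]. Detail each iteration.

Binary search for 4 in [3, 6, 7, 13, 16, 26, 28, 29]:

lo=0, hi=7, mid=3, arr[mid]=13 -> 13 > 4, search left half
lo=0, hi=2, mid=1, arr[mid]=6 -> 6 > 4, search left half
lo=0, hi=0, mid=0, arr[mid]=3 -> 3 < 4, search right half
lo=1 > hi=0, target 4 not found

Binary search determines that 4 is not in the array after 3 comparisons. The search space was exhausted without finding the target.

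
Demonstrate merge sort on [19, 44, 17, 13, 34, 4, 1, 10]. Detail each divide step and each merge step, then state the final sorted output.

Merge sort trace:

Split: [19, 44, 17, 13, 34, 4, 1, 10] -> [19, 44, 17, 13] and [34, 4, 1, 10]
  Split: [19, 44, 17, 13] -> [19, 44] and [17, 13]
    Split: [19, 44] -> [19] and [44]
    Merge: [19] + [44] -> [19, 44]
    Split: [17, 13] -> [17] and [13]
    Merge: [17] + [13] -> [13, 17]
  Merge: [19, 44] + [13, 17] -> [13, 17, 19, 44]
  Split: [34, 4, 1, 10] -> [34, 4] and [1, 10]
    Split: [34, 4] -> [34] and [4]
    Merge: [34] + [4] -> [4, 34]
    Split: [1, 10] -> [1] and [10]
    Merge: [1] + [10] -> [1, 10]
  Merge: [4, 34] + [1, 10] -> [1, 4, 10, 34]
Merge: [13, 17, 19, 44] + [1, 4, 10, 34] -> [1, 4, 10, 13, 17, 19, 34, 44]

Final sorted array: [1, 4, 10, 13, 17, 19, 34, 44]

The merge sort proceeds by recursively splitting the array and merging sorted halves.
After all merges, the sorted array is [1, 4, 10, 13, 17, 19, 34, 44].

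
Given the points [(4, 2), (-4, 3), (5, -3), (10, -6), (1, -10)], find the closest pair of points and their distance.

Computing all pairwise distances among 5 points:

d((4, 2), (-4, 3)) = 8.0623
d((4, 2), (5, -3)) = 5.099 <-- minimum
d((4, 2), (10, -6)) = 10.0
d((4, 2), (1, -10)) = 12.3693
d((-4, 3), (5, -3)) = 10.8167
d((-4, 3), (10, -6)) = 16.6433
d((-4, 3), (1, -10)) = 13.9284
d((5, -3), (10, -6)) = 5.831
d((5, -3), (1, -10)) = 8.0623
d((10, -6), (1, -10)) = 9.8489

Closest pair: (4, 2) and (5, -3) with distance 5.099

The closest pair is (4, 2) and (5, -3) with Euclidean distance 5.099. For 5 points, brute-force pairwise comparison is shown above. For large n, the divide-and-conquer algorithm (sort by x, recurse on halves, check the dividing strip) achieves O(n log n).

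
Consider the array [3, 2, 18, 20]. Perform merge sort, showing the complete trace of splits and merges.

Merge sort trace:

Split: [3, 2, 18, 20] -> [3, 2] and [18, 20]
  Split: [3, 2] -> [3] and [2]
  Merge: [3] + [2] -> [2, 3]
  Split: [18, 20] -> [18] and [20]
  Merge: [18] + [20] -> [18, 20]
Merge: [2, 3] + [18, 20] -> [2, 3, 18, 20]

Final sorted array: [2, 3, 18, 20]

The merge sort proceeds by recursively splitting the array and merging sorted halves.
After all merges, the sorted array is [2, 3, 18, 20].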